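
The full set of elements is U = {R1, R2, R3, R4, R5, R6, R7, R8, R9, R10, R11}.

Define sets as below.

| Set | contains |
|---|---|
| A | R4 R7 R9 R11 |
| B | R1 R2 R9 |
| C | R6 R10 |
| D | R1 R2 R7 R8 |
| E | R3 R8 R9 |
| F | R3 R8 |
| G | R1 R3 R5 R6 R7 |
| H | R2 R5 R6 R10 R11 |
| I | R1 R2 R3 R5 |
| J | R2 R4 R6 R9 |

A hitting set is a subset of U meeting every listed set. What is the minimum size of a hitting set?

4

The 4 elements {R1, R3, R6, R9} hit every set.
No choice of 3 elements meets every set, so 4 is the minimum.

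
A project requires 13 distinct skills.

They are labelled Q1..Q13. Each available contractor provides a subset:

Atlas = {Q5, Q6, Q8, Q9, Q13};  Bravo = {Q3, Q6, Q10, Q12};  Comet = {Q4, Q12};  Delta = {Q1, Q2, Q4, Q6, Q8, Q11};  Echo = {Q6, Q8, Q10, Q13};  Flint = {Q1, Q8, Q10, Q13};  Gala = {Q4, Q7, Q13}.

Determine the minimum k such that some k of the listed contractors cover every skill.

Take {Atlas, Bravo, Delta, Gala}. Their union is {Q1, Q2, Q3, Q4, Q5, Q6, Q7, Q8, Q9, Q10, Q11, Q12, Q13}, which is all 13 skills.
Only Delta contains Q2, so Delta is forced; the remaining 7 skills need at least 3 more contractors (each remaining contractor adds at most 3) — so at least 4 contractors are needed, and 4 is optimal.

4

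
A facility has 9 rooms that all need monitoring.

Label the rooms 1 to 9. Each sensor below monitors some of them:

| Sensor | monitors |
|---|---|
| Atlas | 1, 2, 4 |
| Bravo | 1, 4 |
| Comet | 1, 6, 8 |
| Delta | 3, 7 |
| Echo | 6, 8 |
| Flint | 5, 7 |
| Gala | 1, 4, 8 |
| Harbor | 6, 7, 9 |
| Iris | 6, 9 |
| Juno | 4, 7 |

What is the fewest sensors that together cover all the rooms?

Take {Atlas, Delta, Echo, Flint, Harbor}. Their union is {1, 2, 3, 4, 5, 6, 7, 8, 9}, which is all 9 rooms.
No 4 of the 10 sensors cover everything (all 210 combinations miss at least one room), so 5 is optimal.

5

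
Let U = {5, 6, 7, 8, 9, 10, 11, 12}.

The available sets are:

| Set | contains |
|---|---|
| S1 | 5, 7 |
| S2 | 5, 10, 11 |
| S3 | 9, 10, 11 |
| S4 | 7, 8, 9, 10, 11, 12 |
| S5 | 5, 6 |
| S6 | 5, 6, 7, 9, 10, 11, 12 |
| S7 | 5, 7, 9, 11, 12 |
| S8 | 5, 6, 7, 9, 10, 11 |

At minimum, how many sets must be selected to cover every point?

2

S4 and S6 cover everything between them: the union {5, 6, 7, 8, 9, 10, 11, 12} is all of U.
No single set has all 8 points (the largest, S6, has 7), so 2 is optimal.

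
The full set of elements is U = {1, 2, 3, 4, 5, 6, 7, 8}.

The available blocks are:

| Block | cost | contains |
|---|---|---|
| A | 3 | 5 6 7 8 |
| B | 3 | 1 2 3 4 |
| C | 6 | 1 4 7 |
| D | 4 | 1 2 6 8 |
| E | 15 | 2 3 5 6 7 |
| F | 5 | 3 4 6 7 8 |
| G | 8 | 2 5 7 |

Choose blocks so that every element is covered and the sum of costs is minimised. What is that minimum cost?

A, B together cover every element (A ∪ B = {1, 2, 3, 4, 5, 6, 7, 8}); total cost 3 + 3 = 6.
No covering selection has total cost below 6.

6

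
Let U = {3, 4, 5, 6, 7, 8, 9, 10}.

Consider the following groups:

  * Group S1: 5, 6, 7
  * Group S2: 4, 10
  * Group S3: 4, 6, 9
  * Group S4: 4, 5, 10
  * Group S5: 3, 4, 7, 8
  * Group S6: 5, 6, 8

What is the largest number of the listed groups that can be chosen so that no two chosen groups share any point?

2

S2, S6 are pairwise disjoint (S2={4,10}; S6={5,6,8}).
Every remaining group overlaps one of these, and no 3 of the listed groups are pairwise disjoint, so 2 is the maximum.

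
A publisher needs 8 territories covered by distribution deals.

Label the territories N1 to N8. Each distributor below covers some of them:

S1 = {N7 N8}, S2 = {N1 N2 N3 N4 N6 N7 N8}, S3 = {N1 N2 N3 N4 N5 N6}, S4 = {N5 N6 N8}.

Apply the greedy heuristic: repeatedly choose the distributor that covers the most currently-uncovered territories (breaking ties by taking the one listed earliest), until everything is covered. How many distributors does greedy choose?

Greedy: pick S2 (covers 7 new) → pick S3 (covers 1 new). Total picks: 2.

2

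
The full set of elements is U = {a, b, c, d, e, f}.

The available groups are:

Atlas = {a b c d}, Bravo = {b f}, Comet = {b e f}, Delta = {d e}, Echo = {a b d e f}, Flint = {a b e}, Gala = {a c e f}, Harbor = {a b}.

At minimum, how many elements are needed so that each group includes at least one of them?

The 2 elements {b, e} hit every group.
The groups Delta, Harbor are pairwise disjoint, so any hitting set needs a separate element for each — at least 2. Hence 2 is optimal.

2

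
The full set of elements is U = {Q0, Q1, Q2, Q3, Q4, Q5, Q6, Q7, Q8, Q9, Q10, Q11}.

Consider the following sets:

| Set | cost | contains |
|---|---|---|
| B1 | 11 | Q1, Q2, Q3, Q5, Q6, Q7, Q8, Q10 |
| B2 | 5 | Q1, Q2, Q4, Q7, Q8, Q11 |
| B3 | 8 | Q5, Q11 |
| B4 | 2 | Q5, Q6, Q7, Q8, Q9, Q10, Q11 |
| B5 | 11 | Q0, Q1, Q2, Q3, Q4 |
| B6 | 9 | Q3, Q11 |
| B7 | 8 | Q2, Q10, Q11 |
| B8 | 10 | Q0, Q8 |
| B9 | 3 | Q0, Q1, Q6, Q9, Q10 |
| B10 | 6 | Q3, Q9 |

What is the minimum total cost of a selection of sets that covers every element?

13

B4, B5 together cover every element (B4 ∪ B5 = {Q0, Q1, Q2, Q3, Q4, Q5, Q6, Q7, Q8, Q9, Q10, Q11}); total cost 2 + 11 = 13.
The greedy pick B4, B9, B2, B10 costs 16; no covering selection beats 13.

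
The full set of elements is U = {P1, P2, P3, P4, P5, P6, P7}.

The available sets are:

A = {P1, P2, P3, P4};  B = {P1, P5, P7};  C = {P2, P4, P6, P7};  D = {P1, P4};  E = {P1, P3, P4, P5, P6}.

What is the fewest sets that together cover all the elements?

C and E together: C ∪ E = {P1, P2, P3, P4, P5, P6, P7} — every element is covered.
No single set has all 7 elements (the largest, E, has 5), so 2 is optimal.

2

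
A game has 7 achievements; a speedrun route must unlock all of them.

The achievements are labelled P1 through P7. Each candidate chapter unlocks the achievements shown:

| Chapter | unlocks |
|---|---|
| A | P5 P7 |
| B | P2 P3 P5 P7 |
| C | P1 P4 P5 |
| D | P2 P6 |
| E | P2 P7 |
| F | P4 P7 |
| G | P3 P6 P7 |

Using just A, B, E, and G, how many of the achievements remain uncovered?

2

Union of A, B, E, G = {P2, P3, P5, P6, P7}.
Not covered: P1, P4 — 2 achievements.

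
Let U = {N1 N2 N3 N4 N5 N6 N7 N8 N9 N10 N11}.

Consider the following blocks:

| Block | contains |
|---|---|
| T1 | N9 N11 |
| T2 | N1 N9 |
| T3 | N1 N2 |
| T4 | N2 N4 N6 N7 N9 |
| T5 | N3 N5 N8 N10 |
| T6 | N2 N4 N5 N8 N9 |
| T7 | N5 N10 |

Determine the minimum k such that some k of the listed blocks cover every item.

T1, T3, T4, and T5 cover everything between them: the union {N1, N2, N3, N4, N5, N6, N7, N8, N9, N10, N11} is all of U.
Only T1 contains N11, so T1 is forced; the remaining 9 items need at least 3 more blocks (each remaining block adds at most 4) — so at least 4 blocks are needed, and 4 is optimal.

4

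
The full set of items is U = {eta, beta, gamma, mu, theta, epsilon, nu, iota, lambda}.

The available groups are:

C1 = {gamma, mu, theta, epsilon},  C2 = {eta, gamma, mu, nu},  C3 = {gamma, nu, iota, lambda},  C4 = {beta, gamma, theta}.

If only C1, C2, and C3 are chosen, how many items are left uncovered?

Union of C1, C2, C3 = {eta, gamma, mu, theta, epsilon, nu, iota, lambda}.
Not covered: beta — 1 item.

1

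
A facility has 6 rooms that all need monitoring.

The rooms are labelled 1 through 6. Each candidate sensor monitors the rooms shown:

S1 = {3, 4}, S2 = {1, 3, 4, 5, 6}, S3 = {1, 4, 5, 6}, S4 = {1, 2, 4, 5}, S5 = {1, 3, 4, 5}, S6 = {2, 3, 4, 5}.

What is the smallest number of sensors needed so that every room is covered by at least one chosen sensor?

2

S3 and S6 together: S3 ∪ S6 = {1, 2, 3, 4, 5, 6} — every room is covered.
No single sensor has all 6 rooms (the largest, S2, has 5), so 2 is optimal.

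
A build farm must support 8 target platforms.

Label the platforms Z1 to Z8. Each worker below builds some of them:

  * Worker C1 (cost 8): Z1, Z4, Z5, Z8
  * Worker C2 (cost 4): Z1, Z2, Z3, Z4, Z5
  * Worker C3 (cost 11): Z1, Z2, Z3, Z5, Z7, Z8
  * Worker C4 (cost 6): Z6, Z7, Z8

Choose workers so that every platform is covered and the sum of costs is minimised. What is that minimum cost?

C2, C4 together cover every platform (C2 ∪ C4 = {Z1, Z2, Z3, Z4, Z5, Z6, Z7, Z8}); total cost 4 + 6 = 10.
No covering selection has total cost below 10.

10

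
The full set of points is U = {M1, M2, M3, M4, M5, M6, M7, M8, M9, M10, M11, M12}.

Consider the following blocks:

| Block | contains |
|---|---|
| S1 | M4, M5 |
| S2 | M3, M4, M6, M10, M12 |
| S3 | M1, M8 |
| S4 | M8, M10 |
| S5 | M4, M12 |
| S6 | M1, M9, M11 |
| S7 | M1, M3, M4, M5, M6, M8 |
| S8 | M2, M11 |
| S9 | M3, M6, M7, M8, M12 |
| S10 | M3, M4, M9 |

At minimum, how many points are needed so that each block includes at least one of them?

H = {M4, M8, M11} meets every block (each contains at least one member of H), and |H| = 3.
The blocks S3, S8, S10 are pairwise disjoint, so any hitting set needs a separate point for each — at least 3. Hence 3 is optimal.

3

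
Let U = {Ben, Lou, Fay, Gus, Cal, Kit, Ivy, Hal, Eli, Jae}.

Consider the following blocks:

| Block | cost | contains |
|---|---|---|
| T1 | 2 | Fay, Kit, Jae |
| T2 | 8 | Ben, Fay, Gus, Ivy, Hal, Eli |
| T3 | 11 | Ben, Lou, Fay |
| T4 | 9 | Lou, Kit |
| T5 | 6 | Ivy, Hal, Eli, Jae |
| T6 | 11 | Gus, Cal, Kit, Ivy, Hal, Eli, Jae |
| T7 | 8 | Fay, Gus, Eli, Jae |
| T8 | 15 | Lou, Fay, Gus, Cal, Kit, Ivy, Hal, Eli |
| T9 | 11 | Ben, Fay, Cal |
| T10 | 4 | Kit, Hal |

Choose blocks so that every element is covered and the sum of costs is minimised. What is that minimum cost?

22

T3, T6 together cover every element (T3 ∪ T6 = {Ben, Lou, Fay, Gus, Cal, Kit, Ivy, Hal, Eli, Jae}); total cost 11 + 11 = 22.
The greedy pick T1, T2, T8 costs 25; no covering selection beats 22.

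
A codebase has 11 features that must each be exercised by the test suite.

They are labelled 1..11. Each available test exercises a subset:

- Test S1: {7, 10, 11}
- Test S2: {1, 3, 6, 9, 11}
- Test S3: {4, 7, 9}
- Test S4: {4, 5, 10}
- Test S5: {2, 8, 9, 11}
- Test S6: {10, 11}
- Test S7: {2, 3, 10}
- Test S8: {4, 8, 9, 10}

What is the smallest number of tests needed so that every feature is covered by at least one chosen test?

Take {S1, S2, S4, S5}. Their union is {1, 2, 3, 4, 5, 6, 7, 8, 9, 10, 11}, which is all 11 features.
No 3 of the 8 tests cover everything (all 56 combinations miss at least one feature), so 4 is optimal.

4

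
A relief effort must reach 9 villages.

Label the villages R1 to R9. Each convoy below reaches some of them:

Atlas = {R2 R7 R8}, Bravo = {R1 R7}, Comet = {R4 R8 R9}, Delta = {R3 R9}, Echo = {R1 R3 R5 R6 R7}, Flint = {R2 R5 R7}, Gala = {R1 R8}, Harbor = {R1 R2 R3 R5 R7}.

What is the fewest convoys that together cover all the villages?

Atlas and Comet and Echo together: Atlas ∪ Comet ∪ Echo = {R1, R2, R3, R4, R5, R6, R7, R8, R9} — every village is covered.
Only Comet contains R4, so Comet is forced; the remaining 6 villages need at least 2 more convoys (each remaining convoy adds at most 5) — so at least 3 convoys are needed, and 3 is optimal.

3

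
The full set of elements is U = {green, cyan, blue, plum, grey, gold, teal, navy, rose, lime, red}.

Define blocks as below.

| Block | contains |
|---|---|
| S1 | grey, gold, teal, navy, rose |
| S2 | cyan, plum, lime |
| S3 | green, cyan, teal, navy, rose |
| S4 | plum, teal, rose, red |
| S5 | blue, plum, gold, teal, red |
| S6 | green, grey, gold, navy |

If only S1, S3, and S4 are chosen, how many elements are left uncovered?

Union of S1, S3, S4 = {green, cyan, plum, grey, gold, teal, navy, rose, red}.
Not covered: blue, lime — 2 elements.

2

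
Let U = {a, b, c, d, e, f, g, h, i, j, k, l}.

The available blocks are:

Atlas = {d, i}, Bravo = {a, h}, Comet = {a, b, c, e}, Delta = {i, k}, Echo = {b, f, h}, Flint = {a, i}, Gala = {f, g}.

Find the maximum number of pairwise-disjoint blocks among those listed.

3

Comet, Delta, Gala are pairwise disjoint (Comet={a,b,c,e}; Delta={i,k}; Gala={f,g}).
Every remaining block overlaps one of these, and no 4 of the listed blocks are pairwise disjoint, so 3 is the maximum.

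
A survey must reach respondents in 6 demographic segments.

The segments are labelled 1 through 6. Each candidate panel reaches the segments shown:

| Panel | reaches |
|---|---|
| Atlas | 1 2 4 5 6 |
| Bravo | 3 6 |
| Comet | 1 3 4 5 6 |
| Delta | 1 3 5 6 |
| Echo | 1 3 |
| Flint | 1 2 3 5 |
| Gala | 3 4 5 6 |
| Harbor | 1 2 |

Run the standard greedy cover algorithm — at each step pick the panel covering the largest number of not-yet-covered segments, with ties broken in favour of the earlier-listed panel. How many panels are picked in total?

Greedy: pick Atlas (covers 5 new) → pick Bravo (covers 1 new). Total picks: 2.

2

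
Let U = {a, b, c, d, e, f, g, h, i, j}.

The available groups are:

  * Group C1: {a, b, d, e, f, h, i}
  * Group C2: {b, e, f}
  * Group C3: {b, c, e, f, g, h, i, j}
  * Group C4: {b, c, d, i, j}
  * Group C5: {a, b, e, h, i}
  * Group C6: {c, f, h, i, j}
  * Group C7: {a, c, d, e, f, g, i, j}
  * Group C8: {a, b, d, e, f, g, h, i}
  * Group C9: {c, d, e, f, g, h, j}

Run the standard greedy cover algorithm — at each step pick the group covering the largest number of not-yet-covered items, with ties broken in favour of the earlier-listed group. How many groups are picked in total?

2

Greedy: pick C3 (covers 8 new) → pick C1 (covers 2 new). Total picks: 2.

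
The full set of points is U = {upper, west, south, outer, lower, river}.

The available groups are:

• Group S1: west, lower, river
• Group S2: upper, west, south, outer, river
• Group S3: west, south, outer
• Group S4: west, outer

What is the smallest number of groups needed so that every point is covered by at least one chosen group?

S1 and S2 cover everything between them: the union {upper, west, south, outer, lower, river} is all of U.
No single group has all 6 points (the largest, S2, has 5), so 2 is optimal.

2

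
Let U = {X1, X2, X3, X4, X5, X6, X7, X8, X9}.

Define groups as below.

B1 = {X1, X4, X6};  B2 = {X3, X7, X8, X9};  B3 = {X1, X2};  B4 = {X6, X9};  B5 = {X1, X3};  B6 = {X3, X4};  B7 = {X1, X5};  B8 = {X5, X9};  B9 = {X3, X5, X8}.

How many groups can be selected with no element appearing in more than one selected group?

B4, B6, B7 are pairwise disjoint (B4={X6,X9}; B6={X3,X4}; B7={X1,X5}).
Every remaining group overlaps one of these, and no 4 of the listed groups are pairwise disjoint, so 3 is the maximum.

3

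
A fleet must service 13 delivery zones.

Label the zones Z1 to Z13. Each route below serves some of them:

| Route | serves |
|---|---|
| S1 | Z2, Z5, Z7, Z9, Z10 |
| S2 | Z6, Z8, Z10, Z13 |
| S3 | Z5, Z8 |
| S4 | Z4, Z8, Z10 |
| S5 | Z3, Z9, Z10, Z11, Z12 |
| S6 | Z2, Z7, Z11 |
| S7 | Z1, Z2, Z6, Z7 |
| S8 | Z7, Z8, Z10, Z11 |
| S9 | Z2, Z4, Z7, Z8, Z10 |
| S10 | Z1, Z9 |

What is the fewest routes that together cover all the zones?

Take {S1, S2, S4, S5, S7}. Their union is {Z1, Z2, Z3, Z4, Z5, Z6, Z7, Z8, Z9, Z10, Z11, Z12, Z13}, which is all 13 zones.
No 4 of the 10 routes cover everything (all 210 combinations miss at least one zone), so 5 is optimal.

5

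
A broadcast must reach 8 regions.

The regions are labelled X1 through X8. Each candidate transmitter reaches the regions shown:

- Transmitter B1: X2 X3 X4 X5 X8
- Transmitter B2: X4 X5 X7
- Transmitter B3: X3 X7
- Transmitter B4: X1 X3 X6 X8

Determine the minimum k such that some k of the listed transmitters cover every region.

3

B1 and B2 and B4 together: B1 ∪ B2 ∪ B4 = {X1, X2, X3, X4, X5, X6, X7, X8} — every region is covered.
Only B4 contains X1, so B4 is forced; the remaining 4 regions need at least 2 more transmitters (each remaining transmitter adds at most 3) — so at least 3 transmitters are needed, and 3 is optimal.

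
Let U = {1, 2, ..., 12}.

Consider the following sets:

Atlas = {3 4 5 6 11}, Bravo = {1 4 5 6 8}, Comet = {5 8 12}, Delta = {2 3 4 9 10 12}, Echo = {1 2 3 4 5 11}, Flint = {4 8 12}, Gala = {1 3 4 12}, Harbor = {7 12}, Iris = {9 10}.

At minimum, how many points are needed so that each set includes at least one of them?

3

The 3 points {4, 9, 12} hit every set.
The sets Bravo, Harbor, Iris are pairwise disjoint, so any hitting set needs a separate point for each — at least 3. Hence 3 is optimal.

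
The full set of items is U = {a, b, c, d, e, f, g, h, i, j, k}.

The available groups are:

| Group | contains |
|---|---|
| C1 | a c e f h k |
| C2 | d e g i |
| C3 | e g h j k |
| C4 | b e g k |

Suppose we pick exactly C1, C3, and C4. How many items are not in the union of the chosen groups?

Union of C1, C3, C4 = {a, b, c, e, f, g, h, j, k}.
Not covered: d, i — 2 items.

2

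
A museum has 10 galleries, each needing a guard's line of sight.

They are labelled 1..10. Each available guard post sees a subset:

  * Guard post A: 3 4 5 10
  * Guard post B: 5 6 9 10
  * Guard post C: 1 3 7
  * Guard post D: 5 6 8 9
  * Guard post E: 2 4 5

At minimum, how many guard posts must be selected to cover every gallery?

4

B and C and D and E together: B ∪ C ∪ D ∪ E = {1, 2, 3, 4, 5, 6, 7, 8, 9, 10} — every gallery is covered.
Only E contains 2, so E is forced; the remaining 7 galleries need at least 3 more guard posts (each remaining guard post adds at most 3) — so at least 4 guard posts are needed, and 4 is optimal.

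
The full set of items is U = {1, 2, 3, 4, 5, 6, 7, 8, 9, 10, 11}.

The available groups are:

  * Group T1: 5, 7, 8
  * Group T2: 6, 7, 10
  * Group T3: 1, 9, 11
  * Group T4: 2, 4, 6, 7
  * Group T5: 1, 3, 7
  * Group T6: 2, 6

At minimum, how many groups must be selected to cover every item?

5

T1 and T2 and T3 and T4 and T5 together: T1 ∪ T2 ∪ T3 ∪ T4 ∪ T5 = {1, 2, 3, 4, 5, 6, 7, 8, 9, 10, 11} — every item is covered.
No 4 of the 6 groups cover everything (all 15 combinations miss at least one item), so 5 is optimal.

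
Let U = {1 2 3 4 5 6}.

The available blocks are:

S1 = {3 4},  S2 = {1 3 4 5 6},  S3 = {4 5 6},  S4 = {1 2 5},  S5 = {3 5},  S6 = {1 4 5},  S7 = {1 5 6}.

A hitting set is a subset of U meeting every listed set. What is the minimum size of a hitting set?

2

Take H = {4, 5}. Each listed block contains at least one of these, so H is a hitting set of size 2.
The blocks S1, S4 are pairwise disjoint, so any hitting set needs a separate point for each — at least 2. Hence 2 is optimal.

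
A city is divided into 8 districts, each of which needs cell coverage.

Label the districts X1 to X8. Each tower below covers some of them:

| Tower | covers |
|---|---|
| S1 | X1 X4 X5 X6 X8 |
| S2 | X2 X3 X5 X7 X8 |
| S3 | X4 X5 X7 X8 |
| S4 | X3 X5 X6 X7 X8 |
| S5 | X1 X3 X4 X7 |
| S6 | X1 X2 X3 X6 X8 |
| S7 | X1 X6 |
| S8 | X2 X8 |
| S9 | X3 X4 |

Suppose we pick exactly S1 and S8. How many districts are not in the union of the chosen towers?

2

Union of S1, S8 = {X1, X2, X4, X5, X6, X8}.
Not covered: X3, X7 — 2 districts.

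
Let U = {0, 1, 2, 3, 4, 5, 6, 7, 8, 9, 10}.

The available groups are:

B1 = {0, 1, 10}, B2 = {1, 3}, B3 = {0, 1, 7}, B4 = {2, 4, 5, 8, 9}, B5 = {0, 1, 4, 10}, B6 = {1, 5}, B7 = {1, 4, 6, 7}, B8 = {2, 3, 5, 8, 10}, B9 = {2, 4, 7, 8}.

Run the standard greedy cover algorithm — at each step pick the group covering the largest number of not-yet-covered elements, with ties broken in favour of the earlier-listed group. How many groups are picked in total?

Greedy: pick B4 (covers 5 new) → pick B1 (covers 3 new) → pick B7 (covers 2 new) → pick B2 (covers 1 new). Total picks: 4.

4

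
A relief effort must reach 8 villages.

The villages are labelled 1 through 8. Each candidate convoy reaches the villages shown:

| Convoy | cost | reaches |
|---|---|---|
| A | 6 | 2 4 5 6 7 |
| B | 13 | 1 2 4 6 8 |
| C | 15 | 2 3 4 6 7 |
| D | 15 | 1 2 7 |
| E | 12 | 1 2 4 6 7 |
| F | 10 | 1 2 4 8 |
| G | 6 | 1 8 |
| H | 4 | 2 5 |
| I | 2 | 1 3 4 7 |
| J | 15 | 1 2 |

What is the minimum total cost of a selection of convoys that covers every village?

A, G, I together cover every village (A ∪ G ∪ I = {1, 2, 3, 4, 5, 6, 7, 8}); total cost 6 + 6 + 2 = 14.
No covering selection has total cost below 14.

14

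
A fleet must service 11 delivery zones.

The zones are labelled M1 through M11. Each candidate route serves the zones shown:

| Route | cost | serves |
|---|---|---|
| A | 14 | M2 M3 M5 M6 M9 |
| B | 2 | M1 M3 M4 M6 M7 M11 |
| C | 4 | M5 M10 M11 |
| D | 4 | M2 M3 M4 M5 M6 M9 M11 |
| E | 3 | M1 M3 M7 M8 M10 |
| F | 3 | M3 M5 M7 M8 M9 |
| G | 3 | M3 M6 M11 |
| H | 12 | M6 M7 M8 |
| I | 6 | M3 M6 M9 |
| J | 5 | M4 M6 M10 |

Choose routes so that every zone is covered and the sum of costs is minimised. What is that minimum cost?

D, E together cover every zone (D ∪ E = {M1, M2, M3, M4, M5, M6, M7, M8, M9, M10, M11}); total cost 4 + 3 = 7.
The greedy pick B, F, E, D costs 12; no covering selection beats 7.

7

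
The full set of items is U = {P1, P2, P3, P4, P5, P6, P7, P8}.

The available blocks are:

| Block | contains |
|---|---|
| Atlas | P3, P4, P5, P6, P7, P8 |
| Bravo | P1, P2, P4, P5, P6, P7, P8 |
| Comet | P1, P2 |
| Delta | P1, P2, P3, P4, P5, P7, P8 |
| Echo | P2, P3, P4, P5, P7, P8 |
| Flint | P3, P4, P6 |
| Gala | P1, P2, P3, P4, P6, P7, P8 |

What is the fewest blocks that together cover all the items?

Atlas and Bravo together: Atlas ∪ Bravo = {P1, P2, P3, P4, P5, P6, P7, P8} — every item is covered.
No single block has all 8 items (the largest, Bravo, has 7), so 2 is optimal.

2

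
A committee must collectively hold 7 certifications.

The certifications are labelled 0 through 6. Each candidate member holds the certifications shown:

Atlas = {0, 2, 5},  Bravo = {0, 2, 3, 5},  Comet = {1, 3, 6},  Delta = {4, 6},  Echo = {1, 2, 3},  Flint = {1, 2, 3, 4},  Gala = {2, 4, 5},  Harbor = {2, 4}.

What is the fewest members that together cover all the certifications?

3

Take {Bravo, Comet, Gala}. Their union is {0, 1, 2, 3, 4, 5, 6}, which is all 7 certifications.
No 2 of the 8 members cover everything (all 28 combinations miss at least one certification), so 3 is optimal.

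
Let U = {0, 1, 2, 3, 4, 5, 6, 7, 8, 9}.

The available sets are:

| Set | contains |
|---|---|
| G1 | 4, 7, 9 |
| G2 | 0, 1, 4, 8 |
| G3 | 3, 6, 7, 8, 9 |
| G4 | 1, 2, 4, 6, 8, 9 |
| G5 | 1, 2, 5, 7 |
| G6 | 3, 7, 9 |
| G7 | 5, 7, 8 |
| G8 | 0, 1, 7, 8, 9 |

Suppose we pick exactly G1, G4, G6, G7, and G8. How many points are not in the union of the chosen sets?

Union of G1, G4, G6, G7, G8 = {0, 1, 2, 3, 4, 5, 6, 7, 8, 9} — that's every point, so 0 are uncovered.

0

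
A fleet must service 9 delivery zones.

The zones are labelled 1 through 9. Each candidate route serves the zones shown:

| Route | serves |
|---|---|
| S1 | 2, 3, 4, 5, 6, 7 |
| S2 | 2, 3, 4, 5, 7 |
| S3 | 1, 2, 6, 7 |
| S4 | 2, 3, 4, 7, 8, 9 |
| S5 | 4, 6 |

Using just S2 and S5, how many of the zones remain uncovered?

Union of S2, S5 = {2, 3, 4, 5, 6, 7}.
Not covered: 1, 8, 9 — 3 zones.

3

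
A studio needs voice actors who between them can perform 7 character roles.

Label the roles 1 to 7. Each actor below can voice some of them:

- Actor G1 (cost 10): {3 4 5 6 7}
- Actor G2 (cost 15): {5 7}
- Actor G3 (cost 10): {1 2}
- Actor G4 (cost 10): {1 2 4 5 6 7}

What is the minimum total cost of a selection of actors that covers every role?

20

G1, G3 together cover every role (G1 ∪ G3 = {1, 2, 3, 4, 5, 6, 7}); total cost 10 + 10 = 20.
No covering selection has total cost below 20.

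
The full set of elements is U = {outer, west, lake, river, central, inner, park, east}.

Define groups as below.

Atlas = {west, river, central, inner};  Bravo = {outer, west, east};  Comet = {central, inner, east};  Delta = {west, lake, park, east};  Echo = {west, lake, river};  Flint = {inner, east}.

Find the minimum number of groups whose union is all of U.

Atlas and Bravo and Delta together: Atlas ∪ Bravo ∪ Delta = {outer, west, lake, river, central, inner, park, east} — every element is covered.
Only Bravo contains outer, so Bravo is forced; the remaining 5 elements need at least 2 more groups (each remaining group adds at most 3) — so at least 3 groups are needed, and 3 is optimal.

3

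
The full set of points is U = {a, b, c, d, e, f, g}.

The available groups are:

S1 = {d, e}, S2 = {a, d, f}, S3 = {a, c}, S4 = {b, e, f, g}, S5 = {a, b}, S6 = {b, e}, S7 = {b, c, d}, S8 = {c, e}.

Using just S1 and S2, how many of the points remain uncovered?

Union of S1, S2 = {a, d, e, f}.
Not covered: b, c, g — 3 points.

3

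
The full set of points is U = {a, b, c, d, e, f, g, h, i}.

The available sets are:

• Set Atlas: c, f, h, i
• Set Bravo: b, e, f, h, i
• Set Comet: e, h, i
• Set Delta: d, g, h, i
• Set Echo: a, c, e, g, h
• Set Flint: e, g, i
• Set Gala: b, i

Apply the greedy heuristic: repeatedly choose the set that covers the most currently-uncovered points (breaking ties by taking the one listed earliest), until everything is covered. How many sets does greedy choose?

Greedy: pick Bravo (covers 5 new) → pick Echo (covers 3 new) → pick Delta (covers 1 new). Total picks: 3.

3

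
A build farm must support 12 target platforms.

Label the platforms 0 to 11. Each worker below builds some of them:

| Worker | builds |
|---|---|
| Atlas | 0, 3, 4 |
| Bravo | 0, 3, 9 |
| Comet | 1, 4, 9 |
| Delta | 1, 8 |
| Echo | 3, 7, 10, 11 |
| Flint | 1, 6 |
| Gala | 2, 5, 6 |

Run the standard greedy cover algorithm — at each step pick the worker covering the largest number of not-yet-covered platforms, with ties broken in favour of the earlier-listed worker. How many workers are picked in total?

Greedy: pick Echo (covers 4 new) → pick Comet (covers 3 new) → pick Gala (covers 3 new) → pick Atlas (covers 1 new) → pick Delta (covers 1 new). Total picks: 5.

5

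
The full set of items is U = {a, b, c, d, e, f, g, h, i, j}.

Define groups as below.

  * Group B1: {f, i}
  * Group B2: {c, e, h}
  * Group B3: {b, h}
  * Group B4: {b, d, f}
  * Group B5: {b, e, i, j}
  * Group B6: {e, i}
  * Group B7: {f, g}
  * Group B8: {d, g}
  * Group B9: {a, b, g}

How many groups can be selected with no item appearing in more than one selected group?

3

B3, B6, B7 are pairwise disjoint (B3={b,h}; B6={e,i}; B7={f,g}).
Every remaining group overlaps one of these, and no 4 of the listed groups are pairwise disjoint, so 3 is the maximum.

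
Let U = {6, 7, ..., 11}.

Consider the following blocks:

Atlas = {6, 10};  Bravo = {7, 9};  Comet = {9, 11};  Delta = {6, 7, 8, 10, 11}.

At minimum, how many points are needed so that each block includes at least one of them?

2

Take H = {9, 10}. Each listed block contains at least one of these, so H is a hitting set of size 2.
The blocks Atlas, Comet are pairwise disjoint, so any hitting set needs a separate point for each — at least 2. Hence 2 is optimal.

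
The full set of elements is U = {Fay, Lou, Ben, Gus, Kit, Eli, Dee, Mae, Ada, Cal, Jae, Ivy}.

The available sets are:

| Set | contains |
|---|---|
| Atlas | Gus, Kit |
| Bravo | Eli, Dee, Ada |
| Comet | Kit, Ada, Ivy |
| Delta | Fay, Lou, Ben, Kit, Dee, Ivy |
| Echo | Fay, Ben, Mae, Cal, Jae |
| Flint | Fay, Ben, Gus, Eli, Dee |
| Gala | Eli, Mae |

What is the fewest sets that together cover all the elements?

Comet, Delta, Echo, and Flint cover everything between them: the union {Fay, Lou, Ben, Gus, Kit, Eli, Dee, Mae, Ada, Cal, Jae, Ivy} is all of U.
No 3 of the 7 sets cover everything (all 35 combinations miss at least one element), so 4 is optimal.

4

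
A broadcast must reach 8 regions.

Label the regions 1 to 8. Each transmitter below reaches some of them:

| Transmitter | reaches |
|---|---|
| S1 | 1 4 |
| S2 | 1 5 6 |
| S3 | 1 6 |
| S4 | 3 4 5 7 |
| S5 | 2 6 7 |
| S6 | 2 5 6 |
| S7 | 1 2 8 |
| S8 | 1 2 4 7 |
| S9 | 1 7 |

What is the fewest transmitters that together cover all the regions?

3

Take {S4, S6, S7}. Their union is {1, 2, 3, 4, 5, 6, 7, 8}, which is all 8 regions.
Only S4 contains 3, so S4 is forced; the remaining 4 regions need at least 2 more transmitters (each remaining transmitter adds at most 3) — so at least 3 transmitters are needed, and 3 is optimal.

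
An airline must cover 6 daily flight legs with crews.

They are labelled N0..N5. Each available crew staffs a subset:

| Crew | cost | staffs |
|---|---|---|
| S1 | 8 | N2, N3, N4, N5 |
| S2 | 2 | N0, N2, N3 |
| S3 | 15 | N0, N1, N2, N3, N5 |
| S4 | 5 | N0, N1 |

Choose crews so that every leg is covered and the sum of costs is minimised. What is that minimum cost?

13

S1, S4 together cover every leg (S1 ∪ S4 = {N0, N1, N2, N3, N4, N5}); total cost 8 + 5 = 13.
The greedy pick S2, S1, S4 costs 15; no covering selection beats 13.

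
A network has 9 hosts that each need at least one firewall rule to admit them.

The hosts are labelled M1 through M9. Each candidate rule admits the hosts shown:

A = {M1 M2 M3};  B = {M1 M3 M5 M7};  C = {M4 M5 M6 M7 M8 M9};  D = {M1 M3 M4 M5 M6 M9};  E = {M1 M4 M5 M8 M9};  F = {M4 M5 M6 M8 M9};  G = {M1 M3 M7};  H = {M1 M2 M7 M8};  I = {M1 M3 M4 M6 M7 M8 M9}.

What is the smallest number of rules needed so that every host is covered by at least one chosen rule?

Take {A, C}. Their union is {M1, M2, M3, M4, M5, M6, M7, M8, M9}, which is all 9 hosts.
No single rule has all 9 hosts (the largest, I, has 7), so 2 is optimal.

2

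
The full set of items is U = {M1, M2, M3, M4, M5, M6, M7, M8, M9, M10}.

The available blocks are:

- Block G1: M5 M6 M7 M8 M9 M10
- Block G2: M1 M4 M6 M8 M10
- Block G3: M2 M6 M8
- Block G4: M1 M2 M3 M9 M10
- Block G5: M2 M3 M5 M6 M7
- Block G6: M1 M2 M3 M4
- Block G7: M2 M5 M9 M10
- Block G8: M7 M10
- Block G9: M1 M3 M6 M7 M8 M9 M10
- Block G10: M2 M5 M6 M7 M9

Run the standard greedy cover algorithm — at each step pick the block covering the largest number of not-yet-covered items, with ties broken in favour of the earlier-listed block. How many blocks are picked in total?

3

Greedy: pick G9 (covers 7 new) → pick G5 (covers 2 new) → pick G2 (covers 1 new). Total picks: 3.
(The true minimum cover uses only 2 blocks, so greedy is not optimal here.)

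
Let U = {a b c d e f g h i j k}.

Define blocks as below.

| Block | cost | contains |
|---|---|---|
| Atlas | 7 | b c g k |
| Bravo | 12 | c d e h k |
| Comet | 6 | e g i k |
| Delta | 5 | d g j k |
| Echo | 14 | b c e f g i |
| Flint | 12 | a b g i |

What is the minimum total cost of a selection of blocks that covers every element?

43

Bravo, Delta, Echo, Flint together cover every element (Bravo ∪ Delta ∪ Echo ∪ Flint = {a, b, c, d, e, f, g, h, i, j, k}); total cost 12 + 5 + 14 + 12 = 43.
No covering selection has total cost below 43.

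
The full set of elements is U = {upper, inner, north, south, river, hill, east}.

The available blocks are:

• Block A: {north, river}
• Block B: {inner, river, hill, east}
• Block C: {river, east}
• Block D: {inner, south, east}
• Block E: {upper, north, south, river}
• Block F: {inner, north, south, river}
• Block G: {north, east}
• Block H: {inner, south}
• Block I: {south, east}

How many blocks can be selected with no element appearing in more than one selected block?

2

A, H are pairwise disjoint (A={north,river}; H={inner,south}).
Every remaining block overlaps one of these, and no 3 of the listed blocks are pairwise disjoint, so 2 is the maximum.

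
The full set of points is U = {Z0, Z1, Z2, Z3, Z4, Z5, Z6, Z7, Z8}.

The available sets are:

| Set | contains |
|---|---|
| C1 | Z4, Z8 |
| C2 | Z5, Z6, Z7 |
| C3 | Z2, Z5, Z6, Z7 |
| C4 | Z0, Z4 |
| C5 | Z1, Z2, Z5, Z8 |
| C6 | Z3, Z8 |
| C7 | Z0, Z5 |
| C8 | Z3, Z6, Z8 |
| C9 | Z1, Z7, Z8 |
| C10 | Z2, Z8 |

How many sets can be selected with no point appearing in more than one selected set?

C3, C4, C6 are pairwise disjoint (C3={Z2,Z5,Z6,Z7}; C4={Z0,Z4}; C6={Z3,Z8}).
Every remaining set overlaps one of these, and no 4 of the listed sets are pairwise disjoint, so 3 is the maximum.

3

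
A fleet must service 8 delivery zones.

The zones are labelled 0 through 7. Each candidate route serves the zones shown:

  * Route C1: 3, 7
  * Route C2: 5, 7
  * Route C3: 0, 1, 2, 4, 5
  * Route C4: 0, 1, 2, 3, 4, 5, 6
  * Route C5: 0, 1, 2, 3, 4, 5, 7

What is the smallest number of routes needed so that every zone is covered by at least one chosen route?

C4 and C5 together: C4 ∪ C5 = {0, 1, 2, 3, 4, 5, 6, 7} — every zone is covered.
No single route has all 8 zones (the largest, C4, has 7), so 2 is optimal.

2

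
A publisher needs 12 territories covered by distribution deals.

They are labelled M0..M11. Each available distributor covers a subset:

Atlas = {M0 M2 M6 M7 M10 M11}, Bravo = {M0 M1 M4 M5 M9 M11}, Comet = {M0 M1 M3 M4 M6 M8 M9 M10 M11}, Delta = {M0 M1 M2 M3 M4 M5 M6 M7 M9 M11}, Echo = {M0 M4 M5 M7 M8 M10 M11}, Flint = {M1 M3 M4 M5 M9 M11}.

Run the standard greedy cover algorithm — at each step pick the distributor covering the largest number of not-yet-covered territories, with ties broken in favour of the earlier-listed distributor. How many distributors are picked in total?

2

Greedy: pick Delta (covers 10 new) → pick Comet (covers 2 new). Total picks: 2.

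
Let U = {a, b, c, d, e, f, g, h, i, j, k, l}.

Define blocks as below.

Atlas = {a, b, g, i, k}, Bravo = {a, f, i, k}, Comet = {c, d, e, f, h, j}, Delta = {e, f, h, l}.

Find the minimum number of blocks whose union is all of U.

Take {Atlas, Comet, Delta}. Their union is {a, b, c, d, e, f, g, h, i, j, k, l}, which is all 12 points.
Only Atlas contains b, so Atlas is forced; the remaining 7 points need at least 2 more blocks (each remaining block adds at most 6) — so at least 3 blocks are needed, and 3 is optimal.

3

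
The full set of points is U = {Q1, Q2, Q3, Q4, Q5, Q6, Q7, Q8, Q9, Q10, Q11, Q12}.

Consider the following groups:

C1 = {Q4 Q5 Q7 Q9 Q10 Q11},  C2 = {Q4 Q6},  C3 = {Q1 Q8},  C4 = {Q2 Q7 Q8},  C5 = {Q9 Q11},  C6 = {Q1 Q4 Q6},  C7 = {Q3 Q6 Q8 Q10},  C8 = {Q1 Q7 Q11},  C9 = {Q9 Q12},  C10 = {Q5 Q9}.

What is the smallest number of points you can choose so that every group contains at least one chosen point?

H = {Q1, Q6, Q8, Q9} meets every group (each contains at least one member of H), and |H| = 4.
No choice of 3 points meets every group, so 4 is the minimum.

4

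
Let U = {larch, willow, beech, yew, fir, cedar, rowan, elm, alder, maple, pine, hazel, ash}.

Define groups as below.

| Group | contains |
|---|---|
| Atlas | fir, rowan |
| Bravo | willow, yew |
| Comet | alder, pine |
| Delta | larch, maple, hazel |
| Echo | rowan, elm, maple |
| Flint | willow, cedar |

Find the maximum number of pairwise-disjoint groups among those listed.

4

Atlas, Comet, Delta, Flint are pairwise disjoint (Atlas={fir,rowan}; Comet={alder,pine}; Delta={larch,maple,hazel}; Flint={willow,cedar}).
Every remaining group overlaps one of these, and no 5 of the listed groups are pairwise disjoint, so 4 is the maximum.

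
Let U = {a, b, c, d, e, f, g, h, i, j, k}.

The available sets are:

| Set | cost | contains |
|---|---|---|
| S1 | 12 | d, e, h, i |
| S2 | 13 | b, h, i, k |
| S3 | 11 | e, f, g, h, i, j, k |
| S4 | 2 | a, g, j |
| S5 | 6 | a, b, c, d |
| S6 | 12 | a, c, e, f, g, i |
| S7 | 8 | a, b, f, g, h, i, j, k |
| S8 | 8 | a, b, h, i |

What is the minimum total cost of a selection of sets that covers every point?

17

S3, S5 together cover every point (S3 ∪ S5 = {a, b, c, d, e, f, g, h, i, j, k}); total cost 11 + 6 = 17.
The greedy pick S4, S7, S5, S3 costs 27; no covering selection beats 17.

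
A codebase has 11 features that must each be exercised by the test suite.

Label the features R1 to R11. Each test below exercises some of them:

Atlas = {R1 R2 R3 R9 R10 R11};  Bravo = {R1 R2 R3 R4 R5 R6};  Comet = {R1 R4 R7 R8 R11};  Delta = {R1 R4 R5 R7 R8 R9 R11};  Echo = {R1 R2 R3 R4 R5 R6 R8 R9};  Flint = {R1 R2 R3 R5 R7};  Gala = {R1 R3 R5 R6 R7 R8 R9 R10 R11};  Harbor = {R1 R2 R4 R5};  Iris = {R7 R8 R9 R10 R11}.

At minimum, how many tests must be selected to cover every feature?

Bravo and Gala together: Bravo ∪ Gala = {R1, R2, R3, R4, R5, R6, R7, R8, R9, R10, R11} — every feature is covered.
No single test has all 11 features (the largest, Gala, has 9), so 2 is optimal.

2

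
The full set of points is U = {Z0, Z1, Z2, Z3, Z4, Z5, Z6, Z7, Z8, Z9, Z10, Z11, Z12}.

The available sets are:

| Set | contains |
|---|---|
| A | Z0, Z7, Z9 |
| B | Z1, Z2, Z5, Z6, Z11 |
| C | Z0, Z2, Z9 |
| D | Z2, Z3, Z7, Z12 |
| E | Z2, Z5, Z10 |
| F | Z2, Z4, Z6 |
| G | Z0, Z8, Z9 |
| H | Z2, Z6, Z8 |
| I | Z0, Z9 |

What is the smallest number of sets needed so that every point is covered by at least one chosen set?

B and D and E and F and G together: B ∪ D ∪ E ∪ F ∪ G = {Z0, Z1, Z2, Z3, Z4, Z5, Z6, Z7, Z8, Z9, Z10, Z11, Z12} — every point is covered.
Only F contains Z4, so F is forced; the remaining 10 points need at least 4 more sets (each remaining set adds at most 3) — so at least 5 sets are needed, and 5 is optimal.

5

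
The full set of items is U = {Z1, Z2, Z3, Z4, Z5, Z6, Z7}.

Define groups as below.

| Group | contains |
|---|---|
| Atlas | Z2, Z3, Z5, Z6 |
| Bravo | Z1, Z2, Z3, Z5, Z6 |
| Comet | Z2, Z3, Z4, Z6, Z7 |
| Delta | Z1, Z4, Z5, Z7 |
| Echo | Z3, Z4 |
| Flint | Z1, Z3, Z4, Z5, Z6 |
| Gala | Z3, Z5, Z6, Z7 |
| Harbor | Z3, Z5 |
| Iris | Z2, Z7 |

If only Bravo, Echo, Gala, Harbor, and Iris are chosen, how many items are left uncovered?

0

Union of Bravo, Echo, Gala, Harbor, Iris = {Z1, Z2, Z3, Z4, Z5, Z6, Z7} — that's every item, so 0 are uncovered.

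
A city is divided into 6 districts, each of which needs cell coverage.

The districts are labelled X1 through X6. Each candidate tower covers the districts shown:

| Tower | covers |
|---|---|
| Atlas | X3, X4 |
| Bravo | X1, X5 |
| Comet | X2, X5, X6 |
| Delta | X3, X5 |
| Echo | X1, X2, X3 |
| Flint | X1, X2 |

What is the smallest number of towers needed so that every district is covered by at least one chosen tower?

3

Atlas and Comet and Flint together: Atlas ∪ Comet ∪ Flint = {X1, X2, X3, X4, X5, X6} — every district is covered.
Only Atlas contains X4, so Atlas is forced; the remaining 4 districts need at least 2 more towers (each remaining tower adds at most 3) — so at least 3 towers are needed, and 3 is optimal.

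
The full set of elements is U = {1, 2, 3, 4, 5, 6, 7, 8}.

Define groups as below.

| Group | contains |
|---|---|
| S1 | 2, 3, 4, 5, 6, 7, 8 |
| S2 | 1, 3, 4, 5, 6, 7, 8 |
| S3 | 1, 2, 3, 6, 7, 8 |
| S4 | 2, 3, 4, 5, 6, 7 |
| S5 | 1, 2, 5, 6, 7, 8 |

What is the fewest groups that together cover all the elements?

2

S1 and S3 together: S1 ∪ S3 = {1, 2, 3, 4, 5, 6, 7, 8} — every element is covered.
No single group has all 8 elements (the largest, S1, has 7), so 2 is optimal.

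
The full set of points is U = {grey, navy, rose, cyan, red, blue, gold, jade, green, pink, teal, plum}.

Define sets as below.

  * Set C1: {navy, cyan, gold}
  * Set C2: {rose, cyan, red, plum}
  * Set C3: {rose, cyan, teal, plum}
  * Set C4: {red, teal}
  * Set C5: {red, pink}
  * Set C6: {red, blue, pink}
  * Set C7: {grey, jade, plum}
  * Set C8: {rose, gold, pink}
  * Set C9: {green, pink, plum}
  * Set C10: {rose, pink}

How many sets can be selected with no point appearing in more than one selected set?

C1, C4, C7, C10 are pairwise disjoint (C1={navy,cyan,gold}; C4={red,teal}; C7={grey,jade,plum}; C10={rose,pink}).
Every remaining set overlaps one of these, and no 5 of the listed sets are pairwise disjoint, so 4 is the maximum.

4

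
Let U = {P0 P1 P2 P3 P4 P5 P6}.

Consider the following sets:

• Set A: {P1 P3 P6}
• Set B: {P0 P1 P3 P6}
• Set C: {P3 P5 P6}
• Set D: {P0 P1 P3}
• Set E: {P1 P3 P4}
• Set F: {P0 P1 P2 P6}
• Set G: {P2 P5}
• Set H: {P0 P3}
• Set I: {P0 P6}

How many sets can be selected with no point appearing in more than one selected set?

E, G, I are pairwise disjoint (E={P1,P3,P4}; G={P2,P5}; I={P0,P6}).
Every remaining set overlaps one of these, and no 4 of the listed sets are pairwise disjoint, so 3 is the maximum.

3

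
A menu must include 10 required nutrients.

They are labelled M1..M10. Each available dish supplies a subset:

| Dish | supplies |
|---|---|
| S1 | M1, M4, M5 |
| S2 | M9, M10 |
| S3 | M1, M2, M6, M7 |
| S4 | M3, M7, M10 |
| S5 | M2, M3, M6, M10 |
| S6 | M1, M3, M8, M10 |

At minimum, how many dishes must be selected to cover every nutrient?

4

S1 and S2 and S3 and S6 together: S1 ∪ S2 ∪ S3 ∪ S6 = {M1, M2, M3, M4, M5, M6, M7, M8, M9, M10} — every nutrient is covered.
No 3 of the 6 dishes cover everything (all 20 combinations miss at least one nutrient), so 4 is optimal.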